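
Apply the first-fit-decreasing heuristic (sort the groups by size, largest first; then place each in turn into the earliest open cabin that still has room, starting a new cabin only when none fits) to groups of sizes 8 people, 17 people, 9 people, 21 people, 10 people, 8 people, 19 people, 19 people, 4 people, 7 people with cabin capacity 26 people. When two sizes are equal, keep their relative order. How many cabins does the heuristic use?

Sorted descending: 21, 19, 19, 17, 10, 9, 8, 8, 7, 4.
  21 → cabin 1 (new)  [load 21/26]
  19 → cabin 2 (new)  [load 19/26]
  19 → cabin 3 (new)  [load 19/26]
  17 → cabin 4 (new)  [load 17/26]
  10 → cabin 5 (new)  [load 10/26]
  9 → cabin 4  [load 26/26]
  8 → cabin 5  [load 18/26]
  8 → cabin 5  [load 26/26]
  7 → cabin 2  [load 26/26]
  4 → cabin 1  [load 25/26]
5 cabins opened.

5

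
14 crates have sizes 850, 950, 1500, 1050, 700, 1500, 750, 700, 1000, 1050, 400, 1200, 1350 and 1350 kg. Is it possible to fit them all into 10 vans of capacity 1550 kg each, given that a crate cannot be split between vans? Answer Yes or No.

Total = 14350 kg; ⌈14350/1550⌉ = 10.
The bound of 10 does not rule out 10, but exhaustive search shows no assignment into 10 vans of capacity 1550 kg exists — the minimum is 11.

No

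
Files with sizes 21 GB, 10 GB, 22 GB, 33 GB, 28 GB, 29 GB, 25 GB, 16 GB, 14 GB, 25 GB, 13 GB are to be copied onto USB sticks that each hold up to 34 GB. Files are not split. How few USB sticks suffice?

Total = 33 + 29 + 28 + 25 + 25 + 22 + 21 + 16 + 14 + 13 + 10 = 236 GB.
Lower bound: ⌈236/34⌉ = 7 USB sticks.
A packing using 8 USB sticks:
  USB stick 1: 33 = 33
  USB stick 2: 29 = 29
  USB stick 3: 28 = 28
  USB stick 4: 25 = 25
  USB stick 5: 25 = 25
  USB stick 6: 22 + 10 = 32
  USB stick 7: 21 + 13 = 34
  USB stick 8: 16 + 14 = 30
No arrangement into 7 USB sticks stays within capacity, so 8 is optimal.

8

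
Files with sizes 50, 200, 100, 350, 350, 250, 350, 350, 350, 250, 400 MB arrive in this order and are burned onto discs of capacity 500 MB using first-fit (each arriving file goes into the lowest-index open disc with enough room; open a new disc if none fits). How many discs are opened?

  50 → disc 1 (new)  [load 50/500]
  200 → disc 1  [load 250/500]
  100 → disc 1  [load 350/500]
  350 → disc 2 (new)  [load 350/500]
  350 → disc 3 (new)  [load 350/500]
  250 → disc 4 (new)  [load 250/500]
  350 → disc 5 (new)  [load 350/500]
  350 → disc 6 (new)  [load 350/500]
  350 → disc 7 (new)  [load 350/500]
  250 → disc 4  [load 500/500]
  400 → disc 8 (new)  [load 400/500]
8 discs opened.

8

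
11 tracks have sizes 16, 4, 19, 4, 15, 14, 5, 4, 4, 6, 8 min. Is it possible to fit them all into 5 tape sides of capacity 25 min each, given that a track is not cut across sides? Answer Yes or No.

A valid assignment using 5 tape sides:
  side 1: 19 + 6 = 25
  side 2: 16 + 8 = 24
  side 3: 15 + 5 + 4 = 24
  side 4: 14 + 4 + 4 = 22
  side 5: 4 = 4
Every load is within 25 min, so 5 tape sides suffice.

Yes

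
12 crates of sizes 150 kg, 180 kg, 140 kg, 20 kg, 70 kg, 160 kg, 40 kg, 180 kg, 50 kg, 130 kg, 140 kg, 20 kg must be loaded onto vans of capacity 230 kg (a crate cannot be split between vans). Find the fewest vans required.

Total = 180 + 180 + 160 + 150 + 140 + 140 + 130 + 70 + 50 + 40 + 20 + 20 = 1280 kg.
Lower bound: ⌈1280/230⌉ = 6 vans.
Also, 7 crates each exceed 115 kg, and no two of those can share a van, so at least 7 vans are needed.
A packing using 7 vans:
  van 1: 180 + 50 = 230
  van 2: 180 + 40 = 220
  van 3: 160 + 70 = 230
  van 4: 150 + 20 + 20 = 190
  van 5: 140 = 140
  van 6: 140 = 140
  van 7: 130 = 130
This matches the lower bound, so 7 is optimal.

7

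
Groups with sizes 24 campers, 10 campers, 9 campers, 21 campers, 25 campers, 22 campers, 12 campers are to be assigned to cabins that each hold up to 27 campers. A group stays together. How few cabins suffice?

Total = 25 + 24 + 22 + 21 + 12 + 10 + 9 = 123 campers.
Lower bound: ⌈123/27⌉ = 5 cabins.
A packing using 6 cabins:
  cabin 1: 25 = 25
  cabin 2: 24 = 24
  cabin 3: 22 = 22
  cabin 4: 21 = 21
  cabin 5: 12 + 10 = 22
  cabin 6: 9 = 9
No arrangement into 5 cabins stays within capacity, so 6 is optimal.

6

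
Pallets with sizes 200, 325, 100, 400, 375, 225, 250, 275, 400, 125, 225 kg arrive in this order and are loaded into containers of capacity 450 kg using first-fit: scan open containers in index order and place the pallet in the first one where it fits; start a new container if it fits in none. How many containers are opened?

8

  200 → container 1 (new)  [load 200/450]
  325 → container 2 (new)  [load 325/450]
  100 → container 1  [load 300/450]
  400 → container 3 (new)  [load 400/450]
  375 → container 4 (new)  [load 375/450]
  225 → container 5 (new)  [load 225/450]
  250 → container 6 (new)  [load 250/450]
  275 → container 7 (new)  [load 275/450]
  400 → container 8 (new)  [load 400/450]
  125 → container 1  [load 425/450]
  225 → container 5  [load 450/450]
8 containers opened.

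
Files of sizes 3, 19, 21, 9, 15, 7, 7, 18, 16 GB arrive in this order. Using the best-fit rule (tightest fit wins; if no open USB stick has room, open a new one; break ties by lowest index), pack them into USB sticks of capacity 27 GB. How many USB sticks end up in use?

  3 → USB stick 1 (new)  [load 3/27]
  19 → USB stick 1  [load 22/27]
  21 → USB stick 2 (new)  [load 21/27]
  9 → USB stick 3 (new)  [load 9/27]
  15 → USB stick 3  [load 24/27]
  7 → USB stick 4 (new)  [load 7/27]
  7 → USB stick 4  [load 14/27]
  18 → USB stick 5 (new)  [load 18/27]
  16 → USB stick 6 (new)  [load 16/27]
6 USB sticks opened.

6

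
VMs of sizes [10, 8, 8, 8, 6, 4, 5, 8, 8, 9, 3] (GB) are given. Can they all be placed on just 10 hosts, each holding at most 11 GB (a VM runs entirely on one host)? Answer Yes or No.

Yes

A valid assignment using 9 hosts:
  host 1: 10 = 10
  host 2: 9 = 9
  host 3: 8 + 3 = 11
  host 4: 8 = 8
  host 5: 8 = 8
  host 6: 8 = 8
  host 7: 8 = 8
  host 8: 6 + 5 = 11
  host 9: 4 = 4
That uses only 9 ≤ 10, so 10 hosts are enough.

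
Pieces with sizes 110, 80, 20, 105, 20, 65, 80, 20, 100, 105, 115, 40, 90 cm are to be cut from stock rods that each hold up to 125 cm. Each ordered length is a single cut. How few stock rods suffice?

Total = 115 + 110 + 105 + 105 + 100 + 90 + 80 + 80 + 65 + 40 + 20 + 20 + 20 = 950 cm.
Lower bound: ⌈950/125⌉ = 8 stock rods.
Also, 9 pieces each exceed 125/2 cm, and no two of those can share a stock rod, so at least 9 stock rods are needed.
A packing using 9 stock rods:
  stock rod 1: 115 = 115
  stock rod 2: 110 = 110
  stock rod 3: 105 + 20 = 125
  stock rod 4: 105 + 20 = 125
  stock rod 5: 100 + 20 = 120
  stock rod 6: 90 = 90
  stock rod 7: 80 + 40 = 120
  stock rod 8: 80 = 80
  stock rod 9: 65 = 65
This matches the lower bound, so 9 is optimal.

9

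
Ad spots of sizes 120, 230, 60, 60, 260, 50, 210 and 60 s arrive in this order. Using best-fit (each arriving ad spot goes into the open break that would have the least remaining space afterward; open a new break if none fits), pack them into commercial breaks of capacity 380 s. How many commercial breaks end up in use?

3

  120 → break 1 (new)  [load 120/380]
  230 → break 1  [load 350/380]
  60 → break 2 (new)  [load 60/380]
  60 → break 2  [load 120/380]
  260 → break 2  [load 380/380]
  50 → break 3 (new)  [load 50/380]
  210 → break 3  [load 260/380]
  60 → break 3  [load 320/380]
3 commercial breaks opened.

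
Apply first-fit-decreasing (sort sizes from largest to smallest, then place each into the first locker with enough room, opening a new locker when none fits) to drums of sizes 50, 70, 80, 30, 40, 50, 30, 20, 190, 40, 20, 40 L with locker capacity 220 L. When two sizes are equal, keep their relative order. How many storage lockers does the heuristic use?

Sorted descending: 190, 80, 70, 50, 50, 40, 40, 40, 30, 30, 20, 20.
  190 → locker 1 (new)  [load 190/220]
  80 → locker 2 (new)  [load 80/220]
  70 → locker 2  [load 150/220]
  50 → locker 2  [load 200/220]
  50 → locker 3 (new)  [load 50/220]
  40 → locker 3  [load 90/220]
  40 → locker 3  [load 130/220]
  40 → locker 3  [load 170/220]
  30 → locker 1  [load 220/220]
  30 → locker 3  [load 200/220]
  20 → locker 2  [load 220/220]
  20 → locker 3  [load 220/220]
3 storage lockers opened.

3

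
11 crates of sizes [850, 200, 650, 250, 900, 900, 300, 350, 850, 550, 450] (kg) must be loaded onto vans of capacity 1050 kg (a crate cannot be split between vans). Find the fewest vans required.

Total = 900 + 900 + 850 + 850 + 650 + 550 + 450 + 350 + 300 + 250 + 200 = 6250 kg.
Lower bound: ⌈6250/1050⌉ = 6 vans.
A packing using 7 vans:
  van 1: 900 = 900
  van 2: 900 = 900
  van 3: 850 + 200 = 1050
  van 4: 850 = 850
  van 5: 650 + 350 = 1000
  van 6: 550 + 450 = 1000
  van 7: 300 + 250 = 550
No arrangement into 6 vans stays within capacity, so 7 is optimal.

7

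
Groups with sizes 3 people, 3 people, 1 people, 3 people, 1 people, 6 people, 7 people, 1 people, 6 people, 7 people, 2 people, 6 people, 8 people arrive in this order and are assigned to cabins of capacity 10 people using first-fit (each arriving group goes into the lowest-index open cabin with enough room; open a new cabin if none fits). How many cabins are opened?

7

  3 → cabin 1 (new)  [load 3/10]
  3 → cabin 1  [load 6/10]
  1 → cabin 1  [load 7/10]
  3 → cabin 1  [load 10/10]
  1 → cabin 2 (new)  [load 1/10]
  6 → cabin 2  [load 7/10]
  7 → cabin 3 (new)  [load 7/10]
  1 → cabin 2  [load 8/10]
  6 → cabin 4 (new)  [load 6/10]
  7 → cabin 5 (new)  [load 7/10]
  2 → cabin 2  [load 10/10]
  6 → cabin 6 (new)  [load 6/10]
  8 → cabin 7 (new)  [load 8/10]
7 cabins opened.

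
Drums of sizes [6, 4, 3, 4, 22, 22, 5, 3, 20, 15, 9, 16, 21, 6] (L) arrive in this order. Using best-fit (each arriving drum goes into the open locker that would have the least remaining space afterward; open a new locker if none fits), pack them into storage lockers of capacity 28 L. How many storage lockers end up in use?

  6 → locker 1 (new)  [load 6/28]
  4 → locker 1  [load 10/28]
  3 → locker 1  [load 13/28]
  4 → locker 1  [load 17/28]
  22 → locker 2 (new)  [load 22/28]
  22 → locker 3 (new)  [load 22/28]
  5 → locker 2  [load 27/28]
  3 → locker 3  [load 25/28]
  20 → locker 4 (new)  [load 20/28]
  15 → locker 5 (new)  [load 15/28]
  9 → locker 1  [load 26/28]
  16 → locker 6 (new)  [load 16/28]
  21 → locker 7 (new)  [load 21/28]
  6 → locker 7  [load 27/28]
7 storage lockers opened.

7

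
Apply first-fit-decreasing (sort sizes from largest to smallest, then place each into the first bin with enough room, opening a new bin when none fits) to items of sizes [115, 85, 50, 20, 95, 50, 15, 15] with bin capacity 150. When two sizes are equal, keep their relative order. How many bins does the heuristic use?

Sorted descending: 115, 95, 85, 50, 50, 20, 15, 15.
  115 → bin 1 (new)  [load 115/150]
  95 → bin 2 (new)  [load 95/150]
  85 → bin 3 (new)  [load 85/150]
  50 → bin 2  [load 145/150]
  50 → bin 3  [load 135/150]
  20 → bin 1  [load 135/150]
  15 → bin 1  [load 150/150]
  15 → bin 3  [load 150/150]
3 bins opened.

3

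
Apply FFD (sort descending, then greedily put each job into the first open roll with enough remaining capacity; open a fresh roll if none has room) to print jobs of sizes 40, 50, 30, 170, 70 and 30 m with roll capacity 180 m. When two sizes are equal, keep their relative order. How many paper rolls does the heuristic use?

3

Sorted descending: 170, 70, 50, 40, 30, 30.
  170 → roll 1 (new)  [load 170/180]
  70 → roll 2 (new)  [load 70/180]
  50 → roll 2  [load 120/180]
  40 → roll 2  [load 160/180]
  30 → roll 3 (new)  [load 30/180]
  30 → roll 3  [load 60/180]
3 paper rolls opened.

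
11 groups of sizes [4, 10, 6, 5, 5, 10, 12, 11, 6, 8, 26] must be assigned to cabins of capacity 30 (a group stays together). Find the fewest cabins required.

Total = 26 + 12 + 11 + 10 + 10 + 8 + 6 + 6 + 5 + 5 + 4 = 103.
Lower bound: ⌈103/30⌉ = 4 cabins.
A packing using 4 cabins:
  cabin 1: 26 + 4 = 30
  cabin 2: 12 + 11 + 6 = 29
  cabin 3: 10 + 10 + 8 = 28
  cabin 4: 6 + 5 + 5 = 16
This matches the lower bound, so 4 is optimal.

4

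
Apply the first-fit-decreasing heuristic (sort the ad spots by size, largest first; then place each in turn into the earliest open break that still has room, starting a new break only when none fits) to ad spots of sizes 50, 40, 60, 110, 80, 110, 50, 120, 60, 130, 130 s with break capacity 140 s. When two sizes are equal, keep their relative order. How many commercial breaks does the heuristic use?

Sorted descending: 130, 130, 120, 110, 110, 80, 60, 60, 50, 50, 40.
  130 → break 1 (new)  [load 130/140]
  130 → break 2 (new)  [load 130/140]
  120 → break 3 (new)  [load 120/140]
  110 → break 4 (new)  [load 110/140]
  110 → break 5 (new)  [load 110/140]
  80 → break 6 (new)  [load 80/140]
  60 → break 6  [load 140/140]
  60 → break 7 (new)  [load 60/140]
  50 → break 7  [load 110/140]
  50 → break 8 (new)  [load 50/140]
  40 → break 8  [load 90/140]
8 commercial breaks opened.

8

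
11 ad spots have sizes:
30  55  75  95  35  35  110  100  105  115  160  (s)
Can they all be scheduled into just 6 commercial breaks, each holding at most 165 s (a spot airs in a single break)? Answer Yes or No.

Total = 915 s; ⌈915/165⌉ = 6.
The bound of 6 does not rule out 6, but exhaustive search shows no assignment into 6 commercial breaks of capacity 165 s exists — the minimum is 7.

No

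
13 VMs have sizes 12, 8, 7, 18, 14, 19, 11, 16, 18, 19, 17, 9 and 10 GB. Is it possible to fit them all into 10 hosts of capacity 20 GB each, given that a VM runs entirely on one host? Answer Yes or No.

Yes

A valid assignment using 10 hosts:
  host 1: 19 = 19
  host 2: 19 = 19
  host 3: 18 = 18
  host 4: 18 = 18
  host 5: 17 = 17
  host 6: 16 = 16
  host 7: 14 = 14
  host 8: 12 + 8 = 20
  host 9: 11 + 9 = 20
  host 10: 10 + 7 = 17
Every load is within 20 GB, so 10 hosts suffice.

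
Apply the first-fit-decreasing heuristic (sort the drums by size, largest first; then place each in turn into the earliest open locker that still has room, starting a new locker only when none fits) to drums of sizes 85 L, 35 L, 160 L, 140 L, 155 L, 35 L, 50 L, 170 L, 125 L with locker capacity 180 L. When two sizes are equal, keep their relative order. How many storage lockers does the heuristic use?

Sorted descending: 170, 160, 155, 140, 125, 85, 50, 35, 35.
  170 → locker 1 (new)  [load 170/180]
  160 → locker 2 (new)  [load 160/180]
  155 → locker 3 (new)  [load 155/180]
  140 → locker 4 (new)  [load 140/180]
  125 → locker 5 (new)  [load 125/180]
  85 → locker 6 (new)  [load 85/180]
  50 → locker 5  [load 175/180]
  35 → locker 4  [load 175/180]
  35 → locker 6  [load 120/180]
6 storage lockers opened.

6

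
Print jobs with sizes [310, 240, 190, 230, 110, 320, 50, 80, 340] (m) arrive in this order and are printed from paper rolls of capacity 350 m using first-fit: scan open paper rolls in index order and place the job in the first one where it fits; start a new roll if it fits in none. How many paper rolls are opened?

6

  310 → roll 1 (new)  [load 310/350]
  240 → roll 2 (new)  [load 240/350]
  190 → roll 3 (new)  [load 190/350]
  230 → roll 4 (new)  [load 230/350]
  110 → roll 2  [load 350/350]
  320 → roll 5 (new)  [load 320/350]
  50 → roll 3  [load 240/350]
  80 → roll 3  [load 320/350]
  340 → roll 6 (new)  [load 340/350]
6 paper rolls opened.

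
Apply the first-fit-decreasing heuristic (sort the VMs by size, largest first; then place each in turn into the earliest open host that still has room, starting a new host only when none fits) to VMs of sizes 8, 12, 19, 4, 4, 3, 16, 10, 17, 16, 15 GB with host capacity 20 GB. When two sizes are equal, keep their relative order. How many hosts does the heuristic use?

7

Sorted descending: 19, 17, 16, 16, 15, 12, 10, 8, 4, 4, 3.
  19 → host 1 (new)  [load 19/20]
  17 → host 2 (new)  [load 17/20]
  16 → host 3 (new)  [load 16/20]
  16 → host 4 (new)  [load 16/20]
  15 → host 5 (new)  [load 15/20]
  12 → host 6 (new)  [load 12/20]
  10 → host 7 (new)  [load 10/20]
  8 → host 6  [load 20/20]
  4 → host 3  [load 20/20]
  4 → host 4  [load 20/20]
  3 → host 2  [load 20/20]
7 hosts opened.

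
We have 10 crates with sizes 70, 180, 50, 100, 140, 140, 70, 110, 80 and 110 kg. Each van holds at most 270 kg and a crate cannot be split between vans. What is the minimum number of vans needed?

Total = 180 + 140 + 140 + 110 + 110 + 100 + 80 + 70 + 70 + 50 = 1050 kg.
Lower bound: ⌈1050/270⌉ = 4 vans.
A packing using 5 vans:
  van 1: 180 + 80 = 260
  van 2: 140 + 110 = 250
  van 3: 140 + 110 = 250
  van 4: 100 + 70 + 70 = 240
  van 5: 50 = 50
No arrangement into 4 vans stays within capacity, so 5 is optimal.

5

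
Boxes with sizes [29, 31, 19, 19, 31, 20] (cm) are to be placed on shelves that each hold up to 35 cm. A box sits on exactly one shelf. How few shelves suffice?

Total = 31 + 31 + 29 + 20 + 19 + 19 = 149 cm.
Lower bound: ⌈149/35⌉ = 5 shelves.
Also, 6 boxes each exceed 35/2 cm, and no two of those can share a shelf, so at least 6 shelves are needed.
A packing using 6 shelves:
  shelf 1: 31 = 31
  shelf 2: 31 = 31
  shelf 3: 29 = 29
  shelf 4: 20 = 20
  shelf 5: 19 = 19
  shelf 6: 19 = 19
This matches the lower bound, so 6 is optimal.

6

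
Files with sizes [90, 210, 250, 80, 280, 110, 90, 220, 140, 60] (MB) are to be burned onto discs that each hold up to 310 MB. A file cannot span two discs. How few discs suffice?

Total = 280 + 250 + 220 + 210 + 140 + 110 + 90 + 90 + 80 + 60 = 1530 MB.
Lower bound: ⌈1530/310⌉ = 5 discs.
A packing using 6 discs:
  disc 1: 280 = 280
  disc 2: 250 + 60 = 310
  disc 3: 220 + 90 = 310
  disc 4: 210 + 90 = 300
  disc 5: 140 + 110 = 250
  disc 6: 80 = 80
No arrangement into 5 discs stays within capacity, so 6 is optimal.

6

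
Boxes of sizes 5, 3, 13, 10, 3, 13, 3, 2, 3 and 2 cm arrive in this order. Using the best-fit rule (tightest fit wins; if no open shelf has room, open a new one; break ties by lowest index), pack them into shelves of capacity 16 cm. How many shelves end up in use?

4

  5 → shelf 1 (new)  [load 5/16]
  3 → shelf 1  [load 8/16]
  13 → shelf 2 (new)  [load 13/16]
  10 → shelf 3 (new)  [load 10/16]
  3 → shelf 2  [load 16/16]
  13 → shelf 4 (new)  [load 13/16]
  3 → shelf 4  [load 16/16]
  2 → shelf 3  [load 12/16]
  3 → shelf 3  [load 15/16]
  2 → shelf 1  [load 10/16]
4 shelves opened.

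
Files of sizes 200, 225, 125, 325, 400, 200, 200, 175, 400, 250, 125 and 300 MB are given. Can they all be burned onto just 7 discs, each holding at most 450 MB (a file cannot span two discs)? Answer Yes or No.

A valid assignment using 7 discs:
  disc 1: 400 = 400
  disc 2: 400 = 400
  disc 3: 325 + 125 = 450
  disc 4: 300 + 125 = 425
  disc 5: 250 + 200 = 450
  disc 6: 225 + 200 = 425
  disc 7: 200 + 175 = 375
Every load is within 450 MB, so 7 discs suffice.

Yes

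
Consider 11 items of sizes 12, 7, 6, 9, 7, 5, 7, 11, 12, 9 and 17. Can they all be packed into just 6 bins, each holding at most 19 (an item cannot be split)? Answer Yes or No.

Yes

A valid assignment using 6 bins:
  bin 1: 17 = 17
  bin 2: 12 + 7 = 19
  bin 3: 12 + 7 = 19
  bin 4: 11 + 7 = 18
  bin 5: 9 + 9 = 18
  bin 6: 6 + 5 = 11
Every load is within 19, so 6 bins suffice.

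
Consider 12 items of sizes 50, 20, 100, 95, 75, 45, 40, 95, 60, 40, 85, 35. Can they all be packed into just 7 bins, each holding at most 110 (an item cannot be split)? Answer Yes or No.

No

Total = 740; ⌈740/110⌉ = 7.
The bound of 7 does not rule out 7, but exhaustive search shows no assignment into 7 bins of capacity 110 exists — the minimum is 8.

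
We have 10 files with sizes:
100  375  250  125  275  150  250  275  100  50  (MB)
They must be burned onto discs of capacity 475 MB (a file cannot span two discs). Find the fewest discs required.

5

Total = 375 + 275 + 275 + 250 + 250 + 150 + 125 + 100 + 100 + 50 = 1950 MB.
Lower bound: ⌈1950/475⌉ = 5 discs.
A packing using 5 discs:
  disc 1: 375 + 100 = 475
  disc 2: 275 + 150 + 50 = 475
  disc 3: 275 + 125 = 400
  disc 4: 250 + 100 = 350
  disc 5: 250 = 250
This matches the lower bound, so 5 is optimal.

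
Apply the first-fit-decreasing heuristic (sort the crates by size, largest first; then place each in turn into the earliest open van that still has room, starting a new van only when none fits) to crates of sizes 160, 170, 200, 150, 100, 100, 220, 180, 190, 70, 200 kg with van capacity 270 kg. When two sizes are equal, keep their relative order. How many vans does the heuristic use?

Sorted descending: 220, 200, 200, 190, 180, 170, 160, 150, 100, 100, 70.
  220 → van 1 (new)  [load 220/270]
  200 → van 2 (new)  [load 200/270]
  200 → van 3 (new)  [load 200/270]
  190 → van 4 (new)  [load 190/270]
  180 → van 5 (new)  [load 180/270]
  170 → van 6 (new)  [load 170/270]
  160 → van 7 (new)  [load 160/270]
  150 → van 8 (new)  [load 150/270]
  100 → van 6  [load 270/270]
  100 → van 7  [load 260/270]
  70 → van 2  [load 270/270]
8 vans opened.

8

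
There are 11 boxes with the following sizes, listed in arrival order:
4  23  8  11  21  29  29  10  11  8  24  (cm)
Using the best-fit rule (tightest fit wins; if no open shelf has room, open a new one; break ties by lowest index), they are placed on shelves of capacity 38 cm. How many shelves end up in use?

6

  4 → shelf 1 (new)  [load 4/38]
  23 → shelf 1  [load 27/38]
  8 → shelf 1  [load 35/38]
  11 → shelf 2 (new)  [load 11/38]
  21 → shelf 2  [load 32/38]
  29 → shelf 3 (new)  [load 29/38]
  29 → shelf 4 (new)  [load 29/38]
  10 → shelf 5 (new)  [load 10/38]
  11 → shelf 5  [load 21/38]
  8 → shelf 3  [load 37/38]
  24 → shelf 6 (new)  [load 24/38]
6 shelves opened.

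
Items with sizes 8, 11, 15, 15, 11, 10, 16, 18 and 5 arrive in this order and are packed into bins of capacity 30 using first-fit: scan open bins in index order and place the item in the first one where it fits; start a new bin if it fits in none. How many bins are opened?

4

  8 → bin 1 (new)  [load 8/30]
  11 → bin 1  [load 19/30]
  15 → bin 2 (new)  [load 15/30]
  15 → bin 2  [load 30/30]
  11 → bin 1  [load 30/30]
  10 → bin 3 (new)  [load 10/30]
  16 → bin 3  [load 26/30]
  18 → bin 4 (new)  [load 18/30]
  5 → bin 4  [load 23/30]
4 bins opened.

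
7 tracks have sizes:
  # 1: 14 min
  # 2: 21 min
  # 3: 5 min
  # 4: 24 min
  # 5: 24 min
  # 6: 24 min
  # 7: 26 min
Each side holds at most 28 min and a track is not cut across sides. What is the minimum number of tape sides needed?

6

Total = 26 + 24 + 24 + 24 + 21 + 14 + 5 = 138 min.
Lower bound: ⌈138/28⌉ = 5 tape sides.
A packing using 6 tape sides:
  side 1: 26 = 26
  side 2: 24 = 24
  side 3: 24 = 24
  side 4: 24 = 24
  side 5: 21 + 5 = 26
  side 6: 14 = 14
No arrangement into 5 tape sides stays within capacity, so 6 is optimal.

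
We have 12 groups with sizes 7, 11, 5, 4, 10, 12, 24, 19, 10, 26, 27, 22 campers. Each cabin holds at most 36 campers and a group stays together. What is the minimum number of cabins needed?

Total = 27 + 26 + 24 + 22 + 19 + 12 + 11 + 10 + 10 + 7 + 5 + 4 = 177 campers.
Lower bound: ⌈177/36⌉ = 5 cabins.
A packing using 5 cabins:
  cabin 1: 27 + 5 + 4 = 36
  cabin 2: 26 + 10 = 36
  cabin 3: 24 + 12 = 36
  cabin 4: 22 + 11 = 33
  cabin 5: 19 + 10 + 7 = 36
This matches the lower bound, so 5 is optimal.

5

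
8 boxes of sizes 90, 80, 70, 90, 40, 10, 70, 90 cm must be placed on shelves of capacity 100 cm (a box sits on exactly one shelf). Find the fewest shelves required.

Total = 90 + 90 + 90 + 80 + 70 + 70 + 40 + 10 = 540 cm.
Lower bound: ⌈540/100⌉ = 6 shelves.
A packing using 7 shelves:
  shelf 1: 90 + 10 = 100
  shelf 2: 90 = 90
  shelf 3: 90 = 90
  shelf 4: 80 = 80
  shelf 5: 70 = 70
  shelf 6: 70 = 70
  shelf 7: 40 = 40
No arrangement into 6 shelves stays within capacity, so 7 is optimal.

7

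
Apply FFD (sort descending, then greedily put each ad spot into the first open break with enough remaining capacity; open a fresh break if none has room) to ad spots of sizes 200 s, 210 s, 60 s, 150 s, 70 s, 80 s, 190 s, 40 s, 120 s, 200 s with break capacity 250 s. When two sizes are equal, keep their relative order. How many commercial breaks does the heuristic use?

Sorted descending: 210, 200, 200, 190, 150, 120, 80, 70, 60, 40.
  210 → break 1 (new)  [load 210/250]
  200 → break 2 (new)  [load 200/250]
  200 → break 3 (new)  [load 200/250]
  190 → break 4 (new)  [load 190/250]
  150 → break 5 (new)  [load 150/250]
  120 → break 6 (new)  [load 120/250]
  80 → break 5  [load 230/250]
  70 → break 6  [load 190/250]
  60 → break 4  [load 250/250]
  40 → break 1  [load 250/250]
6 commercial breaks opened.

6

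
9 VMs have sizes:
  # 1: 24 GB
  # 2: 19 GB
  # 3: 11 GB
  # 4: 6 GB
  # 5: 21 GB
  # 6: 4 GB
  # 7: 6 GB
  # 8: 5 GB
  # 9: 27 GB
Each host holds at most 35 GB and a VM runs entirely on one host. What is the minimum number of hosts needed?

4

Total = 27 + 24 + 21 + 19 + 11 + 6 + 6 + 5 + 4 = 123 GB.
Lower bound: ⌈123/35⌉ = 4 hosts.
A packing using 4 hosts:
  host 1: 27 + 6 = 33
  host 2: 24 + 11 = 35
  host 3: 21 + 6 + 5 = 32
  host 4: 19 + 4 = 23
This matches the lower bound, so 4 is optimal.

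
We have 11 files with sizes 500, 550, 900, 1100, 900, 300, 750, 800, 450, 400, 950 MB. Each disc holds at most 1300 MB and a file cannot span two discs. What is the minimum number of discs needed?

Total = 1100 + 950 + 900 + 900 + 800 + 750 + 550 + 500 + 450 + 400 + 300 = 7600 MB.
Lower bound: ⌈7600/1300⌉ = 6 discs.
A packing using 7 discs:
  disc 1: 1100 = 1100
  disc 2: 950 + 300 = 1250
  disc 3: 900 + 400 = 1300
  disc 4: 900 = 900
  disc 5: 800 + 500 = 1300
  disc 6: 750 + 550 = 1300
  disc 7: 450 = 450
No arrangement into 6 discs stays within capacity, so 7 is optimal.

7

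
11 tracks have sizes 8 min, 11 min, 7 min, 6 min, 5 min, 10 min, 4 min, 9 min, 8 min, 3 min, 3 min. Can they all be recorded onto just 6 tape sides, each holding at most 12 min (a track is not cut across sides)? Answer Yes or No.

Total = 74 min; ⌈74/12⌉ = 7.
At least 7 tape sides are required, but only 6 are allowed.

No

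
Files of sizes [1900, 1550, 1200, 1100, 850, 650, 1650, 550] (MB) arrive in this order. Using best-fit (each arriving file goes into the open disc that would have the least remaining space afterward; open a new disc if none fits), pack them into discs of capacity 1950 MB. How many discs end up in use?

  1900 → disc 1 (new)  [load 1900/1950]
  1550 → disc 2 (new)  [load 1550/1950]
  1200 → disc 3 (new)  [load 1200/1950]
  1100 → disc 4 (new)  [load 1100/1950]
  850 → disc 4  [load 1950/1950]
  650 → disc 3  [load 1850/1950]
  1650 → disc 5 (new)  [load 1650/1950]
  550 → disc 6 (new)  [load 550/1950]
6 discs opened.

6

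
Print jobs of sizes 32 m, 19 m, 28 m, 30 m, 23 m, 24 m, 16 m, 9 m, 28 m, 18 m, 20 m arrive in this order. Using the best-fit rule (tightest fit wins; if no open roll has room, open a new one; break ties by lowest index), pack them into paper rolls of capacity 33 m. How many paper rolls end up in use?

  32 → roll 1 (new)  [load 32/33]
  19 → roll 2 (new)  [load 19/33]
  28 → roll 3 (new)  [load 28/33]
  30 → roll 4 (new)  [load 30/33]
  23 → roll 5 (new)  [load 23/33]
  24 → roll 6 (new)  [load 24/33]
  16 → roll 7 (new)  [load 16/33]
  9 → roll 6  [load 33/33]
  28 → roll 8 (new)  [load 28/33]
  18 → roll 9 (new)  [load 18/33]
  20 → roll 10 (new)  [load 20/33]
10 paper rolls opened.

10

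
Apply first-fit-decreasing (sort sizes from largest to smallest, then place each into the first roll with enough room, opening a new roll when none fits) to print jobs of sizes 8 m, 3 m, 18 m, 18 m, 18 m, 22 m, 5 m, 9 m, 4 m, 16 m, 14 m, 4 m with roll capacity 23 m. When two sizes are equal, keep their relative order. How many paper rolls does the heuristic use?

Sorted descending: 22, 18, 18, 18, 16, 14, 9, 8, 5, 4, 4, 3.
  22 → roll 1 (new)  [load 22/23]
  18 → roll 2 (new)  [load 18/23]
  18 → roll 3 (new)  [load 18/23]
  18 → roll 4 (new)  [load 18/23]
  16 → roll 5 (new)  [load 16/23]
  14 → roll 6 (new)  [load 14/23]
  9 → roll 6  [load 23/23]
  8 → roll 7 (new)  [load 8/23]
  5 → roll 2  [load 23/23]
  4 → roll 3  [load 22/23]
  4 → roll 4  [load 22/23]
  3 → roll 5  [load 19/23]
7 paper rolls opened.

7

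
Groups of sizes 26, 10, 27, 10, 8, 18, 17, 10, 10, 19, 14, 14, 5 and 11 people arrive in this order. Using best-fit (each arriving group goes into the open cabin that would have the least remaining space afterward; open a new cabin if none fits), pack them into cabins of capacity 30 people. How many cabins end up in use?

8

  26 → cabin 1 (new)  [load 26/30]
  10 → cabin 2 (new)  [load 10/30]
  27 → cabin 3 (new)  [load 27/30]
  10 → cabin 2  [load 20/30]
  8 → cabin 2  [load 28/30]
  18 → cabin 4 (new)  [load 18/30]
  17 → cabin 5 (new)  [load 17/30]
  10 → cabin 4  [load 28/30]
  10 → cabin 5  [load 27/30]
  19 → cabin 6 (new)  [load 19/30]
  14 → cabin 7 (new)  [load 14/30]
  14 → cabin 7  [load 28/30]
  5 → cabin 6  [load 24/30]
  11 → cabin 8 (new)  [load 11/30]
8 cabins opened.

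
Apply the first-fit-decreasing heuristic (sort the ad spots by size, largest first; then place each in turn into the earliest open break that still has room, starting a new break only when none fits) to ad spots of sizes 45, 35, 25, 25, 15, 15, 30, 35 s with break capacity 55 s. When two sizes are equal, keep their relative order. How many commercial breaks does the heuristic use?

5

Sorted descending: 45, 35, 35, 30, 25, 25, 15, 15.
  45 → break 1 (new)  [load 45/55]
  35 → break 2 (new)  [load 35/55]
  35 → break 3 (new)  [load 35/55]
  30 → break 4 (new)  [load 30/55]
  25 → break 4  [load 55/55]
  25 → break 5 (new)  [load 25/55]
  15 → break 2  [load 50/55]
  15 → break 3  [load 50/55]
5 commercial breaks opened.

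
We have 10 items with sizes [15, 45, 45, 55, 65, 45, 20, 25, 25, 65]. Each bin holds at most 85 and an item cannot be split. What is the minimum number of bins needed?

Total = 65 + 65 + 55 + 45 + 45 + 45 + 25 + 25 + 20 + 15 = 405.
Lower bound: ⌈405/85⌉ = 5 bins.
Also, 6 items each exceed 85/2, and no two of those can share a bin, so at least 6 bins are needed.
A packing using 6 bins:
  bin 1: 65 + 20 = 85
  bin 2: 65 + 15 = 80
  bin 3: 55 + 25 = 80
  bin 4: 45 + 25 = 70
  bin 5: 45 = 45
  bin 6: 45 = 45
This matches the lower bound, so 6 is optimal.

6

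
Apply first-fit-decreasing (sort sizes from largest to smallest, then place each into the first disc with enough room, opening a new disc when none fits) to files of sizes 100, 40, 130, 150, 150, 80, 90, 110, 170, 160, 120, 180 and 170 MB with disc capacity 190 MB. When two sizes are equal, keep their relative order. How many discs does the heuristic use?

Sorted descending: 180, 170, 170, 160, 150, 150, 130, 120, 110, 100, 90, 80, 40.
  180 → disc 1 (new)  [load 180/190]
  170 → disc 2 (new)  [load 170/190]
  170 → disc 3 (new)  [load 170/190]
  160 → disc 4 (new)  [load 160/190]
  150 → disc 5 (new)  [load 150/190]
  150 → disc 6 (new)  [load 150/190]
  130 → disc 7 (new)  [load 130/190]
  120 → disc 8 (new)  [load 120/190]
  110 → disc 9 (new)  [load 110/190]
  100 → disc 10 (new)  [load 100/190]
  90 → disc 10  [load 190/190]
  80 → disc 9  [load 190/190]
  40 → disc 5  [load 190/190]
10 discs opened.

10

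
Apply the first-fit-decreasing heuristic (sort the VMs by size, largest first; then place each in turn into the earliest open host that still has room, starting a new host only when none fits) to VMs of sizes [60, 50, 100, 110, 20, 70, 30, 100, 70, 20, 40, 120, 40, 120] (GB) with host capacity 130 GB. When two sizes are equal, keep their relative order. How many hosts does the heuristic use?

8

Sorted descending: 120, 120, 110, 100, 100, 70, 70, 60, 50, 40, 40, 30, 20, 20.
  120 → host 1 (new)  [load 120/130]
  120 → host 2 (new)  [load 120/130]
  110 → host 3 (new)  [load 110/130]
  100 → host 4 (new)  [load 100/130]
  100 → host 5 (new)  [load 100/130]
  70 → host 6 (new)  [load 70/130]
  70 → host 7 (new)  [load 70/130]
  60 → host 6  [load 130/130]
  50 → host 7  [load 120/130]
  40 → host 8 (new)  [load 40/130]
  40 → host 8  [load 80/130]
  30 → host 4  [load 130/130]
  20 → host 3  [load 130/130]
  20 → host 5  [load 120/130]
8 hosts opened.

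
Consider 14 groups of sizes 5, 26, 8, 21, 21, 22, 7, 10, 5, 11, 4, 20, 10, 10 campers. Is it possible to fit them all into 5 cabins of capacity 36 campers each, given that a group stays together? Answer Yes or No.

Yes

A valid assignment using 5 cabins:
  cabin 1: 26 + 10 = 36
  cabin 2: 22 + 10 + 4 = 36
  cabin 3: 21 + 10 + 5 = 36
  cabin 4: 21 + 8 + 7 = 36
  cabin 5: 20 + 11 + 5 = 36
Every load is within 36 campers, so 5 cabins suffice.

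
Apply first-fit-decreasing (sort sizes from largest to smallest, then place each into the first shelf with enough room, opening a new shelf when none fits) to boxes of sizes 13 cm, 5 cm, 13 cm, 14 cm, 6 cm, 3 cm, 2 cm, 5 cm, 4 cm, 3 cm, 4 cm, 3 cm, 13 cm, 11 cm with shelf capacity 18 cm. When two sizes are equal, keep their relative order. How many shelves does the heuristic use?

6

Sorted descending: 14, 13, 13, 13, 11, 6, 5, 5, 4, 4, 3, 3, 3, 2.
  14 → shelf 1 (new)  [load 14/18]
  13 → shelf 2 (new)  [load 13/18]
  13 → shelf 3 (new)  [load 13/18]
  13 → shelf 4 (new)  [load 13/18]
  11 → shelf 5 (new)  [load 11/18]
  6 → shelf 5  [load 17/18]
  5 → shelf 2  [load 18/18]
  5 → shelf 3  [load 18/18]
  4 → shelf 1  [load 18/18]
  4 → shelf 4  [load 17/18]
  3 → shelf 6 (new)  [load 3/18]
  3 → shelf 6  [load 6/18]
  3 → shelf 6  [load 9/18]
  2 → shelf 6  [load 11/18]
6 shelves opened.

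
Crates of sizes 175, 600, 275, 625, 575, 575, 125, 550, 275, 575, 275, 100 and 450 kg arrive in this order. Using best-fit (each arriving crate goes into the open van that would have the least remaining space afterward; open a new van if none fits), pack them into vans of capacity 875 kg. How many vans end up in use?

  175 → van 1 (new)  [load 175/875]
  600 → van 1  [load 775/875]
  275 → van 2 (new)  [load 275/875]
  625 → van 3 (new)  [load 625/875]
  575 → van 2  [load 850/875]
  575 → van 4 (new)  [load 575/875]
  125 → van 3  [load 750/875]
  550 → van 5 (new)  [load 550/875]
  275 → van 4  [load 850/875]
  575 → van 6 (new)  [load 575/875]
  275 → van 6  [load 850/875]
  100 → van 1  [load 875/875]
  450 → van 7 (new)  [load 450/875]
7 vans opened.

7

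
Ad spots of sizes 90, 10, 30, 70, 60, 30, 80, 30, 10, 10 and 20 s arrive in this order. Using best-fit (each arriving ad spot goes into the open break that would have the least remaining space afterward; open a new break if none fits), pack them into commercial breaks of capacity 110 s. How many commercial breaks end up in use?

  90 → break 1 (new)  [load 90/110]
  10 → break 1  [load 100/110]
  30 → break 2 (new)  [load 30/110]
  70 → break 2  [load 100/110]
  60 → break 3 (new)  [load 60/110]
  30 → break 3  [load 90/110]
  80 → break 4 (new)  [load 80/110]
  30 → break 4  [load 110/110]
  10 → break 1  [load 110/110]
  10 → break 2  [load 110/110]
  20 → break 3  [load 110/110]
4 commercial breaks opened.

4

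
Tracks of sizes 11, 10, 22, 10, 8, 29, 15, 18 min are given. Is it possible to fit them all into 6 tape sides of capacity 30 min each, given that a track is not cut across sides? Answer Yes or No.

Yes

A valid assignment using 5 tape sides:
  side 1: 29 = 29
  side 2: 22 + 8 = 30
  side 3: 18 + 11 = 29
  side 4: 15 + 10 = 25
  side 5: 10 = 10
That uses only 5 ≤ 6, so 6 tape sides are enough.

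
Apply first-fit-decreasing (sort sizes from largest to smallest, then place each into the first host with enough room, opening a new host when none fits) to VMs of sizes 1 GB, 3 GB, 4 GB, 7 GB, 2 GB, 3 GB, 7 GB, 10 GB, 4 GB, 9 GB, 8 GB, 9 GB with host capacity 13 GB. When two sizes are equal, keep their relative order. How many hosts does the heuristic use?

6

Sorted descending: 10, 9, 9, 8, 7, 7, 4, 4, 3, 3, 2, 1.
  10 → host 1 (new)  [load 10/13]
  9 → host 2 (new)  [load 9/13]
  9 → host 3 (new)  [load 9/13]
  8 → host 4 (new)  [load 8/13]
  7 → host 5 (new)  [load 7/13]
  7 → host 6 (new)  [load 7/13]
  4 → host 2  [load 13/13]
  4 → host 3  [load 13/13]
  3 → host 1  [load 13/13]
  3 → host 4  [load 11/13]
  2 → host 4  [load 13/13]
  1 → host 5  [load 8/13]
6 hosts opened.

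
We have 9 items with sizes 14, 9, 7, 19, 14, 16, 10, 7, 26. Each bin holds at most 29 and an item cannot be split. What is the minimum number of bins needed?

5

Total = 26 + 19 + 16 + 14 + 14 + 10 + 9 + 7 + 7 = 122.
Lower bound: ⌈122/29⌉ = 5 bins.
A packing using 5 bins:
  bin 1: 26 = 26
  bin 2: 19 + 10 = 29
  bin 3: 16 + 9 = 25
  bin 4: 14 + 14 = 28
  bin 5: 7 + 7 = 14
This matches the lower bound, so 5 is optimal.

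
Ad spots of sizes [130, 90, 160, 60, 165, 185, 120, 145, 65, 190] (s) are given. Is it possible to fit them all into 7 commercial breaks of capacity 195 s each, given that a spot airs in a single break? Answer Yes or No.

No

Total = 1310 s; ⌈1310/195⌉ = 7.
The bound of 7 does not rule out 7, but exhaustive search shows no assignment into 7 commercial breaks of capacity 195 s exists — the minimum is 8.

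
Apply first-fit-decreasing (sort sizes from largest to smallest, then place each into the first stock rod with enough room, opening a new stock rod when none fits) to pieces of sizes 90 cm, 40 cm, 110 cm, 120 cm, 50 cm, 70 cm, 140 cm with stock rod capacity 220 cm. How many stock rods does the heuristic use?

Sorted descending: 140, 120, 110, 90, 70, 50, 40.
  140 → stock rod 1 (new)  [load 140/220]
  120 → stock rod 2 (new)  [load 120/220]
  110 → stock rod 3 (new)  [load 110/220]
  90 → stock rod 2  [load 210/220]
  70 → stock rod 1  [load 210/220]
  50 → stock rod 3  [load 160/220]
  40 → stock rod 3  [load 200/220]
3 stock rods opened.

3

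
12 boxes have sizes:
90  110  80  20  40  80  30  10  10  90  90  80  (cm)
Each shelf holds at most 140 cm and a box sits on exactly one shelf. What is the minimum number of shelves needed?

7

Total = 110 + 90 + 90 + 90 + 80 + 80 + 80 + 40 + 30 + 20 + 10 + 10 = 730 cm.
Lower bound: ⌈730/140⌉ = 6 shelves.
Also, 7 boxes each exceed 70 cm, and no two of those can share a shelf, so at least 7 shelves are needed.
A packing using 7 shelves:
  shelf 1: 110 + 30 = 140
  shelf 2: 90 + 40 + 10 = 140
  shelf 3: 90 + 20 + 10 = 120
  shelf 4: 90 = 90
  shelf 5: 80 = 80
  shelf 6: 80 = 80
  shelf 7: 80 = 80
This matches the lower bound, so 7 is optimal.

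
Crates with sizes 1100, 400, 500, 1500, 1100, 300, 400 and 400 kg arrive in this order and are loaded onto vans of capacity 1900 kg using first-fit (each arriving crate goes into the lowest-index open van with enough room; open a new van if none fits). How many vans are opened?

  1100 → van 1 (new)  [load 1100/1900]
  400 → van 1  [load 1500/1900]
  500 → van 2 (new)  [load 500/1900]
  1500 → van 3 (new)  [load 1500/1900]
  1100 → van 2  [load 1600/1900]
  300 → van 1  [load 1800/1900]
  400 → van 3  [load 1900/1900]
  400 → van 4 (new)  [load 400/1900]
4 vans opened.

4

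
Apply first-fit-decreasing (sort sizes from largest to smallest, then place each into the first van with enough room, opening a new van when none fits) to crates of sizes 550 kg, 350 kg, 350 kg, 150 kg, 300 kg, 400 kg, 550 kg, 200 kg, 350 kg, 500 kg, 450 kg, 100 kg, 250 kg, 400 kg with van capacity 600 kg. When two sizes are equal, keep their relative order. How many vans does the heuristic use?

10

Sorted descending: 550, 550, 500, 450, 400, 400, 350, 350, 350, 300, 250, 200, 150, 100.
  550 → van 1 (new)  [load 550/600]
  550 → van 2 (new)  [load 550/600]
  500 → van 3 (new)  [load 500/600]
  450 → van 4 (new)  [load 450/600]
  400 → van 5 (new)  [load 400/600]
  400 → van 6 (new)  [load 400/600]
  350 → van 7 (new)  [load 350/600]
  350 → van 8 (new)  [load 350/600]
  350 → van 9 (new)  [load 350/600]
  300 → van 10 (new)  [load 300/600]
  250 → van 7  [load 600/600]
  200 → van 5  [load 600/600]
  150 → van 4  [load 600/600]
  100 → van 3  [load 600/600]
10 vans opened.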